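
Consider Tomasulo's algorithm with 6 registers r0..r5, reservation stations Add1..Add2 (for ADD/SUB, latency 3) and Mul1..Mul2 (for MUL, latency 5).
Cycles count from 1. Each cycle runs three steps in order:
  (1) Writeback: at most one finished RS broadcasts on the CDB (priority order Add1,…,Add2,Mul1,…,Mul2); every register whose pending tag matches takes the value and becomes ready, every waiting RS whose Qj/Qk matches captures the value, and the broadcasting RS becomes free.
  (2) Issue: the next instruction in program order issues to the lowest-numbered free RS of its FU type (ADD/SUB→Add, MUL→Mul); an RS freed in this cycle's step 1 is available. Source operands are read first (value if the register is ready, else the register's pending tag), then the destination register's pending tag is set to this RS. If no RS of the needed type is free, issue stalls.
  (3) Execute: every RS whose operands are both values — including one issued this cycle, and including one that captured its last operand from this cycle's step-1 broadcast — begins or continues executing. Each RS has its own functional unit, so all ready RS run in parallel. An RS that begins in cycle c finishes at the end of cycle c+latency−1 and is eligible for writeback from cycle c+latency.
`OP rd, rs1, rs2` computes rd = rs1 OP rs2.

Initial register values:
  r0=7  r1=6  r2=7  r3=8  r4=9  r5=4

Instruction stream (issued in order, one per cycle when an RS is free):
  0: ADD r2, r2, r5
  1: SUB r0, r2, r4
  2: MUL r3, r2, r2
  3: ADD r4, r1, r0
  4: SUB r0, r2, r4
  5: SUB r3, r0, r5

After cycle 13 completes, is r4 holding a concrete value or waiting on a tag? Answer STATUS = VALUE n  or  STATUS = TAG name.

  c1: issue ADD r2<-Add1  regs: r0:7,r1:6,r2:Add1,r3:8,r4:9,r5:4
  c2: issue SUB r0<-Add2  regs: r0:Add2,r1:6,r2:Add1,r3:8,r4:9,r5:4
  c3: issue MUL r3<-Mul1  regs: r0:Add2,r1:6,r2:Add1,r3:Mul1,r4:9,r5:4
  c4: CDB Add1=11; issue ADD r4<-Add1  regs: r0:Add2,r1:6,r2:11,r3:Mul1,r4:Add1,r5:4
  c5: stall  regs: r0:Add2,r1:6,r2:11,r3:Mul1,r4:Add1,r5:4
  c6: stall  regs: r0:Add2,r1:6,r2:11,r3:Mul1,r4:Add1,r5:4
  c7: CDB Add2=2; issue SUB r0<-Add2  regs: r0:Add2,r1:6,r2:11,r3:Mul1,r4:Add1,r5:4
  c8: stall  regs: r0:Add2,r1:6,r2:11,r3:Mul1,r4:Add1,r5:4
  c9: CDB Mul1=121; stall  regs: r0:Add2,r1:6,r2:11,r3:121,r4:Add1,r5:4
  c10: CDB Add1=8; issue SUB r3<-Add1  regs: r0:Add2,r1:6,r2:11,r3:Add1,r4:8,r5:4
  c11: -  regs: r0:Add2,r1:6,r2:11,r3:Add1,r4:8,r5:4
  c12: -  regs: r0:Add2,r1:6,r2:11,r3:Add1,r4:8,r5:4
  c13: CDB Add2=3  regs: r0:3,r1:6,r2:11,r3:Add1,r4:8,r5:4

STATUS = VALUE 8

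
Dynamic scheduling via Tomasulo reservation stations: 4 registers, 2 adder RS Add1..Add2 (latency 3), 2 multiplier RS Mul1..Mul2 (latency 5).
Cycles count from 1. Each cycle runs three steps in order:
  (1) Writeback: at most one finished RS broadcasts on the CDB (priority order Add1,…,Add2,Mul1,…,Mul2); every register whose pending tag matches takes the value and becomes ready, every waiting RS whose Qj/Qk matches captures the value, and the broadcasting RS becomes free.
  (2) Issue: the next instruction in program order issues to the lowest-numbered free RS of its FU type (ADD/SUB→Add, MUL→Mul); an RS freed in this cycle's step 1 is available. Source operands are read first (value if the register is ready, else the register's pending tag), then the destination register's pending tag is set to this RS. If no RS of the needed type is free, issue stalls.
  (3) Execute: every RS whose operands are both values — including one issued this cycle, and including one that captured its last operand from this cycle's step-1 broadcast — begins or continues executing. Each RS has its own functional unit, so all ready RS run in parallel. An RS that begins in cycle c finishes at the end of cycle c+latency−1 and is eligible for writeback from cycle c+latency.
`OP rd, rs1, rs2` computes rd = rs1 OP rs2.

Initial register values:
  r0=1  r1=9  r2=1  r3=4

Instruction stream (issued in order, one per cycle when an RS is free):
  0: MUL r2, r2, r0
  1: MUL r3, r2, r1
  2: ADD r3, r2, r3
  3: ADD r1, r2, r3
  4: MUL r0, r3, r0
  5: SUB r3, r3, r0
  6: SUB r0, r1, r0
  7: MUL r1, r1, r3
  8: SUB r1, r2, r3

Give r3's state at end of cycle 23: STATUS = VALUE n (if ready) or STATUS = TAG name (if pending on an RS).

STATUS = VALUE 0

c1: issue MUL r2<-Mul1 | r0:1,r1:9,r2:Mul1,r3:4
c2: issue MUL r3<-Mul2 | r0:1,r1:9,r2:Mul1,r3:Mul2
c3: issue ADD r3<-Add1 | r0:1,r1:9,r2:Mul1,r3:Add1
c4: issue ADD r1<-Add2 | r0:1,r1:Add2,r2:Mul1,r3:Add1
c5: stall | r0:1,r1:Add2,r2:Mul1,r3:Add1
c6: CDB Mul1=1; issue MUL r0<-Mul1 | r0:Mul1,r1:Add2,r2:1,r3:Add1
c7: stall | r0:Mul1,r1:Add2,r2:1,r3:Add1
c8: stall | r0:Mul1,r1:Add2,r2:1,r3:Add1
c9: stall | r0:Mul1,r1:Add2,r2:1,r3:Add1
c10: stall | r0:Mul1,r1:Add2,r2:1,r3:Add1
c11: CDB Mul2=9; stall | r0:Mul1,r1:Add2,r2:1,r3:Add1
c12: stall | r0:Mul1,r1:Add2,r2:1,r3:Add1
c13: stall | r0:Mul1,r1:Add2,r2:1,r3:Add1
c14: CDB Add1=10; issue SUB r3<-Add1 | r0:Mul1,r1:Add2,r2:1,r3:Add1
c15: stall | r0:Mul1,r1:Add2,r2:1,r3:Add1
c16: stall | r0:Mul1,r1:Add2,r2:1,r3:Add1
c17: CDB Add2=11; issue SUB r0<-Add2 | r0:Add2,r1:11,r2:1,r3:Add1
c18: issue MUL r1<-Mul2 | r0:Add2,r1:Mul2,r2:1,r3:Add1
c19: CDB Mul1=10; stall | r0:Add2,r1:Mul2,r2:1,r3:Add1
c20: stall | r0:Add2,r1:Mul2,r2:1,r3:Add1
c21: stall | r0:Add2,r1:Mul2,r2:1,r3:Add1
c22: CDB Add1=0; issue SUB r1<-Add1 | r0:Add2,r1:Add1,r2:1,r3:0
c23: CDB Add2=1 | r0:1,r1:Add1,r2:1,r3:0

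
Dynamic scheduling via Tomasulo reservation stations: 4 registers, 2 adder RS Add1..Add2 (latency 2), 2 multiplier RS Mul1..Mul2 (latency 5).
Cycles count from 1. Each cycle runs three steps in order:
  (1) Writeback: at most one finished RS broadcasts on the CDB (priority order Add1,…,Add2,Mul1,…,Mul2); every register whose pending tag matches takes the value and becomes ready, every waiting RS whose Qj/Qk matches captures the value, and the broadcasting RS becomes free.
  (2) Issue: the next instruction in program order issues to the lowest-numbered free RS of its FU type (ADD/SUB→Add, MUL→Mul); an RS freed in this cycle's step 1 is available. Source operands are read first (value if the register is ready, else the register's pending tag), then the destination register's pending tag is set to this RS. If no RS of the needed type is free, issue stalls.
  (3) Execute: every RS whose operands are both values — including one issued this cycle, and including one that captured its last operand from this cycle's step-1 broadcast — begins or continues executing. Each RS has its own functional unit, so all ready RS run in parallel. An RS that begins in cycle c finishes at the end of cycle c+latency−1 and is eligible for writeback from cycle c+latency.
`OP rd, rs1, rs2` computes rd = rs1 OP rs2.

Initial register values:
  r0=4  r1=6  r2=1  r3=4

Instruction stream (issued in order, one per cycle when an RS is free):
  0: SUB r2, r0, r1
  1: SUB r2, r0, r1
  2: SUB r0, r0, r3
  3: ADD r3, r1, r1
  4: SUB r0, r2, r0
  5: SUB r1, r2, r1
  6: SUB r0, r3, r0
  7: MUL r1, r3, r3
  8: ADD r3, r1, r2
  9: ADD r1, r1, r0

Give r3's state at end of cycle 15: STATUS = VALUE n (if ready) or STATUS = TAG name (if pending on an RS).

  c1: issue SUB r2<-Add1  regs: r0:4,r1:6,r2:Add1,r3:4
  c2: issue SUB r2<-Add2  regs: r0:4,r1:6,r2:Add2,r3:4
  c3: CDB Add1=-2; issue SUB r0<-Add1  regs: r0:Add1,r1:6,r2:Add2,r3:4
  c4: CDB Add2=-2; issue ADD r3<-Add2  regs: r0:Add1,r1:6,r2:-2,r3:Add2
  c5: CDB Add1=0; issue SUB r0<-Add1  regs: r0:Add1,r1:6,r2:-2,r3:Add2
  c6: CDB Add2=12; issue SUB r1<-Add2  regs: r0:Add1,r1:Add2,r2:-2,r3:12
  c7: CDB Add1=-2; issue SUB r0<-Add1  regs: r0:Add1,r1:Add2,r2:-2,r3:12
  c8: CDB Add2=-8; issue MUL r1<-Mul1  regs: r0:Add1,r1:Mul1,r2:-2,r3:12
  c9: CDB Add1=14; issue ADD r3<-Add1  regs: r0:14,r1:Mul1,r2:-2,r3:Add1
  c10: issue ADD r1<-Add2  regs: r0:14,r1:Add2,r2:-2,r3:Add1
  c11: -  regs: r0:14,r1:Add2,r2:-2,r3:Add1
  c12: -  regs: r0:14,r1:Add2,r2:-2,r3:Add1
  c13: CDB Mul1=144  regs: r0:14,r1:Add2,r2:-2,r3:Add1
  c14: -  regs: r0:14,r1:Add2,r2:-2,r3:Add1
  c15: CDB Add1=142  regs: r0:14,r1:Add2,r2:-2,r3:142

STATUS = VALUE 142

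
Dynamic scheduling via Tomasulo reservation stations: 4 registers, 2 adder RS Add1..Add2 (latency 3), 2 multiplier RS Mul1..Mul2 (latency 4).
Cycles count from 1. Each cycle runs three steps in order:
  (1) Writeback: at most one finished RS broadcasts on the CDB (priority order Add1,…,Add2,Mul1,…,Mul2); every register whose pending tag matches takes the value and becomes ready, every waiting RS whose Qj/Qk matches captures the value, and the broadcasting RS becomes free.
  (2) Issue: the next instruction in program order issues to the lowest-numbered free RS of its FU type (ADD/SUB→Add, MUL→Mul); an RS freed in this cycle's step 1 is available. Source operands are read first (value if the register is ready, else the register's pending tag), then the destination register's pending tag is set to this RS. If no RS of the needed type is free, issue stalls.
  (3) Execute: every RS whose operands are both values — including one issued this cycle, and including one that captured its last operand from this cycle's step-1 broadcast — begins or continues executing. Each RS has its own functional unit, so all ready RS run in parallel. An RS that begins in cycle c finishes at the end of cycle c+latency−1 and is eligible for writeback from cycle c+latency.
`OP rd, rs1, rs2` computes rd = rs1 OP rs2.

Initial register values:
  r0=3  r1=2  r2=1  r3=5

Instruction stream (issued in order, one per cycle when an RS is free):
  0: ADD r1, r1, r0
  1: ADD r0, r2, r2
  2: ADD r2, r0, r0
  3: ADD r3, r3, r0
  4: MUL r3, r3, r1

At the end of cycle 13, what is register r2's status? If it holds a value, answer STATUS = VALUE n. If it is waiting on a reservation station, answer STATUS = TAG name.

STATUS = VALUE 4

c1: issue ADD r1<-Add1 | r0:3,r1:Add1,r2:1,r3:5
c2: issue ADD r0<-Add2 | r0:Add2,r1:Add1,r2:1,r3:5
c3: stall | r0:Add2,r1:Add1,r2:1,r3:5
c4: CDB Add1=5; issue ADD r2<-Add1 | r0:Add2,r1:5,r2:Add1,r3:5
c5: CDB Add2=2; issue ADD r3<-Add2 | r0:2,r1:5,r2:Add1,r3:Add2
c6: issue MUL r3<-Mul1 | r0:2,r1:5,r2:Add1,r3:Mul1
c7: - | r0:2,r1:5,r2:Add1,r3:Mul1
c8: CDB Add1=4 | r0:2,r1:5,r2:4,r3:Mul1
c9: CDB Add2=7 | r0:2,r1:5,r2:4,r3:Mul1
c10: - | r0:2,r1:5,r2:4,r3:Mul1
c11: - | r0:2,r1:5,r2:4,r3:Mul1
c12: - | r0:2,r1:5,r2:4,r3:Mul1
c13: CDB Mul1=35 | r0:2,r1:5,r2:4,r3:35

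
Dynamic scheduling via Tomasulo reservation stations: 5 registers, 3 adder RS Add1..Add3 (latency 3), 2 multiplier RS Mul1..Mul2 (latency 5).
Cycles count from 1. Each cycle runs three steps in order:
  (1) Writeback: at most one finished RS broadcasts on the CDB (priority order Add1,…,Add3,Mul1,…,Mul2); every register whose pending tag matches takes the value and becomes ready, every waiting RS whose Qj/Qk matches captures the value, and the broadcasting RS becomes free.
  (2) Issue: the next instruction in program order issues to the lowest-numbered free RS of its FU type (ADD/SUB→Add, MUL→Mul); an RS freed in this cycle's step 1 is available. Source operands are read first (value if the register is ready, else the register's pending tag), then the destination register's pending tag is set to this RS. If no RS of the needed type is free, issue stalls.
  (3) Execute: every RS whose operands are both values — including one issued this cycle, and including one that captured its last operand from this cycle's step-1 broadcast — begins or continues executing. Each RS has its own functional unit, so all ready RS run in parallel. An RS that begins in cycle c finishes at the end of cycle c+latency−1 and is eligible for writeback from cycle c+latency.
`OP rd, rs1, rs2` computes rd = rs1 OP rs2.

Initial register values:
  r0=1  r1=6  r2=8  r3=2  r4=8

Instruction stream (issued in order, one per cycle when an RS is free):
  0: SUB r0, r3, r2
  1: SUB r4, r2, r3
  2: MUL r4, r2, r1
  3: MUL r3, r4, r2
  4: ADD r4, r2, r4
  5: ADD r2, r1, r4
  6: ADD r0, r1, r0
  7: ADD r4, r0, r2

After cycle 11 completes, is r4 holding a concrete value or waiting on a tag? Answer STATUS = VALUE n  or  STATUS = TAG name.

STATUS = TAG Add3

c1: issue SUB r0<-Add1 | r0:Add1,r1:6,r2:8,r3:2,r4:8
c2: issue SUB r4<-Add2 | r0:Add1,r1:6,r2:8,r3:2,r4:Add2
c3: issue MUL r4<-Mul1 | r0:Add1,r1:6,r2:8,r3:2,r4:Mul1
c4: CDB Add1=-6; issue MUL r3<-Mul2 | r0:-6,r1:6,r2:8,r3:Mul2,r4:Mul1
c5: CDB Add2=6; issue ADD r4<-Add1 | r0:-6,r1:6,r2:8,r3:Mul2,r4:Add1
c6: issue ADD r2<-Add2 | r0:-6,r1:6,r2:Add2,r3:Mul2,r4:Add1
c7: issue ADD r0<-Add3 | r0:Add3,r1:6,r2:Add2,r3:Mul2,r4:Add1
c8: CDB Mul1=48; stall | r0:Add3,r1:6,r2:Add2,r3:Mul2,r4:Add1
c9: stall | r0:Add3,r1:6,r2:Add2,r3:Mul2,r4:Add1
c10: CDB Add3=0; issue ADD r4<-Add3 | r0:0,r1:6,r2:Add2,r3:Mul2,r4:Add3
c11: CDB Add1=56 | r0:0,r1:6,r2:Add2,r3:Mul2,r4:Add3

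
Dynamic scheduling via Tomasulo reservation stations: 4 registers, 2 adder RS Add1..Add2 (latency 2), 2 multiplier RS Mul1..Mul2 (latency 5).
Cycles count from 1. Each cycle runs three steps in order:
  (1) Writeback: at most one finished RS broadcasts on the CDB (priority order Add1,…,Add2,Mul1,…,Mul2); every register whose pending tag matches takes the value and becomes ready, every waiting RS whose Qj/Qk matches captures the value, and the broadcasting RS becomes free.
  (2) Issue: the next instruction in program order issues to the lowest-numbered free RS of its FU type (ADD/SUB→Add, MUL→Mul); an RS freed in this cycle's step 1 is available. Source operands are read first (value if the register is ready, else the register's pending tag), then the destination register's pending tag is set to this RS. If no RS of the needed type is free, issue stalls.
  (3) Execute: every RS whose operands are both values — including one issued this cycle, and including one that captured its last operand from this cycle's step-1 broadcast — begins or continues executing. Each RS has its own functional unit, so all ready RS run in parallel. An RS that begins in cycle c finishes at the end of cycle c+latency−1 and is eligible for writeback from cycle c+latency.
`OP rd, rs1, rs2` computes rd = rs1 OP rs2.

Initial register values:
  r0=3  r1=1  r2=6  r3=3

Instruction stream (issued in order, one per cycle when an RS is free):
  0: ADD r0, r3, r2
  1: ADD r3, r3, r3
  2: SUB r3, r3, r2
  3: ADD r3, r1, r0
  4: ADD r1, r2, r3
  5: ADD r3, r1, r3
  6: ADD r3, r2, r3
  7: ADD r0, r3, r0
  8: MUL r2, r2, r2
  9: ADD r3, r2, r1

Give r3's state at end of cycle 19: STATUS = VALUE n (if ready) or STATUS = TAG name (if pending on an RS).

  c1: issue ADD r0<-Add1  regs: r0:Add1,r1:1,r2:6,r3:3
  c2: issue ADD r3<-Add2  regs: r0:Add1,r1:1,r2:6,r3:Add2
  c3: CDB Add1=9; issue SUB r3<-Add1  regs: r0:9,r1:1,r2:6,r3:Add1
  c4: CDB Add2=6; issue ADD r3<-Add2  regs: r0:9,r1:1,r2:6,r3:Add2
  c5: stall  regs: r0:9,r1:1,r2:6,r3:Add2
  c6: CDB Add1=0; issue ADD r1<-Add1  regs: r0:9,r1:Add1,r2:6,r3:Add2
  c7: CDB Add2=10; issue ADD r3<-Add2  regs: r0:9,r1:Add1,r2:6,r3:Add2
  c8: stall  regs: r0:9,r1:Add1,r2:6,r3:Add2
  c9: CDB Add1=16; issue ADD r3<-Add1  regs: r0:9,r1:16,r2:6,r3:Add1
  c10: stall  regs: r0:9,r1:16,r2:6,r3:Add1
  c11: CDB Add2=26; issue ADD r0<-Add2  regs: r0:Add2,r1:16,r2:6,r3:Add1
  c12: issue MUL r2<-Mul1  regs: r0:Add2,r1:16,r2:Mul1,r3:Add1
  c13: CDB Add1=32; issue ADD r3<-Add1  regs: r0:Add2,r1:16,r2:Mul1,r3:Add1
  c14: -  regs: r0:Add2,r1:16,r2:Mul1,r3:Add1
  c15: CDB Add2=41  regs: r0:41,r1:16,r2:Mul1,r3:Add1
  c16: -  regs: r0:41,r1:16,r2:Mul1,r3:Add1
  c17: CDB Mul1=36  regs: r0:41,r1:16,r2:36,r3:Add1
  c18: -  regs: r0:41,r1:16,r2:36,r3:Add1
  c19: CDB Add1=52  regs: r0:41,r1:16,r2:36,r3:52

STATUS = VALUE 52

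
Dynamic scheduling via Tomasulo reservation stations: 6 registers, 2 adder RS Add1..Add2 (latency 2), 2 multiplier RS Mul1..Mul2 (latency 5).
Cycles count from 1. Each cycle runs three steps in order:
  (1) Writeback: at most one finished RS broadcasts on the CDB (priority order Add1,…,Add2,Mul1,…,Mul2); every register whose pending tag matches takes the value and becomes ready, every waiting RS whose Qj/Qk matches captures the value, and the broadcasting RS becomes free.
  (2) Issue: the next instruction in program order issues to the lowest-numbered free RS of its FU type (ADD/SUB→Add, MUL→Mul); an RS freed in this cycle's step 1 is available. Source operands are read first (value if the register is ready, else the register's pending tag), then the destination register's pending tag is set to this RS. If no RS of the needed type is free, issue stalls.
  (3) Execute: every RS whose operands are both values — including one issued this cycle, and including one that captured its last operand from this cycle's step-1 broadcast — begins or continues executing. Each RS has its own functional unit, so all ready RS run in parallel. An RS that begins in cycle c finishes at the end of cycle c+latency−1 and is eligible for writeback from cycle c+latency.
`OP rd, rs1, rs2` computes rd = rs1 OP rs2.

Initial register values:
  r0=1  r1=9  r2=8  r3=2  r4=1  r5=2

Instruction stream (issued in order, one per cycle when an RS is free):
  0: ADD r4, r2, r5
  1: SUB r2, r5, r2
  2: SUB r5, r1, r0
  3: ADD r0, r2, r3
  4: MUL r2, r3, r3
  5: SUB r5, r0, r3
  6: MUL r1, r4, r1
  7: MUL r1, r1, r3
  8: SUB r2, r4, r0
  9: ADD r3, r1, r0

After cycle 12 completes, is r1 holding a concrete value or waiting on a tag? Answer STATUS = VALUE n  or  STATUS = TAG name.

cycle 1: issue ADD r4<-Add1 // r0:1,r1:9,r2:8,r3:2,r4:Add1,r5:2
cycle 2: issue SUB r2<-Add2 // r0:1,r1:9,r2:Add2,r3:2,r4:Add1,r5:2
cycle 3: CDB Add1=10; issue SUB r5<-Add1 // r0:1,r1:9,r2:Add2,r3:2,r4:10,r5:Add1
cycle 4: CDB Add2=-6; issue ADD r0<-Add2 // r0:Add2,r1:9,r2:-6,r3:2,r4:10,r5:Add1
cycle 5: CDB Add1=8; issue MUL r2<-Mul1 // r0:Add2,r1:9,r2:Mul1,r3:2,r4:10,r5:8
cycle 6: CDB Add2=-4; issue SUB r5<-Add1 // r0:-4,r1:9,r2:Mul1,r3:2,r4:10,r5:Add1
cycle 7: issue MUL r1<-Mul2 // r0:-4,r1:Mul2,r2:Mul1,r3:2,r4:10,r5:Add1
cycle 8: CDB Add1=-6; stall // r0:-4,r1:Mul2,r2:Mul1,r3:2,r4:10,r5:-6
cycle 9: stall // r0:-4,r1:Mul2,r2:Mul1,r3:2,r4:10,r5:-6
cycle 10: CDB Mul1=4; issue MUL r1<-Mul1 // r0:-4,r1:Mul1,r2:4,r3:2,r4:10,r5:-6
cycle 11: issue SUB r2<-Add1 // r0:-4,r1:Mul1,r2:Add1,r3:2,r4:10,r5:-6
cycle 12: CDB Mul2=90; issue ADD r3<-Add2 // r0:-4,r1:Mul1,r2:Add1,r3:Add2,r4:10,r5:-6

STATUS = TAG Mul1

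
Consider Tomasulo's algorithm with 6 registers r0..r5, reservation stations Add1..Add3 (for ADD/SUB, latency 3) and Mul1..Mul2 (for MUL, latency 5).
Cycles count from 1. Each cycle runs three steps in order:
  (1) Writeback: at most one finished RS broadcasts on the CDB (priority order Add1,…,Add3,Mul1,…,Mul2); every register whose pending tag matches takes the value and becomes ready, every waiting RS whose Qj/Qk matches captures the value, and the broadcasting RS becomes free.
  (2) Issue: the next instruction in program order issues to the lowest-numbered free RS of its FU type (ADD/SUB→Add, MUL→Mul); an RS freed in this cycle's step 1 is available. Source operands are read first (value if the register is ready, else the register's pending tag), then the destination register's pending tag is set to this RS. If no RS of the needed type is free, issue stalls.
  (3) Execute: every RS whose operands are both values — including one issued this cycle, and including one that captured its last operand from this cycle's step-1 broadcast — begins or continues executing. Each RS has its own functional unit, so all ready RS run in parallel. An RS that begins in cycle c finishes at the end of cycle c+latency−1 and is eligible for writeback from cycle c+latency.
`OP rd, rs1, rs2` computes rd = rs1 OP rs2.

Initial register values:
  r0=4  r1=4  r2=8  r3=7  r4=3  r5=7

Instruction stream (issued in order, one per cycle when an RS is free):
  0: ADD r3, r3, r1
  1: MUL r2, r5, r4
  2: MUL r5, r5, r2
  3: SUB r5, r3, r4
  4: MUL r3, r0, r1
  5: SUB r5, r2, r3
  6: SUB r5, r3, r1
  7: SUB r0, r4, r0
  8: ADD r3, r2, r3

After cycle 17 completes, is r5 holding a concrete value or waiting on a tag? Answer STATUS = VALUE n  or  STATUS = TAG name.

c1: issue ADD r3<-Add1 | r0:4,r1:4,r2:8,r3:Add1,r4:3,r5:7
c2: issue MUL r2<-Mul1 | r0:4,r1:4,r2:Mul1,r3:Add1,r4:3,r5:7
c3: issue MUL r5<-Mul2 | r0:4,r1:4,r2:Mul1,r3:Add1,r4:3,r5:Mul2
c4: CDB Add1=11; issue SUB r5<-Add1 | r0:4,r1:4,r2:Mul1,r3:11,r4:3,r5:Add1
c5: stall | r0:4,r1:4,r2:Mul1,r3:11,r4:3,r5:Add1
c6: stall | r0:4,r1:4,r2:Mul1,r3:11,r4:3,r5:Add1
c7: CDB Add1=8; stall | r0:4,r1:4,r2:Mul1,r3:11,r4:3,r5:8
c8: CDB Mul1=21; issue MUL r3<-Mul1 | r0:4,r1:4,r2:21,r3:Mul1,r4:3,r5:8
c9: issue SUB r5<-Add1 | r0:4,r1:4,r2:21,r3:Mul1,r4:3,r5:Add1
c10: issue SUB r5<-Add2 | r0:4,r1:4,r2:21,r3:Mul1,r4:3,r5:Add2
c11: issue SUB r0<-Add3 | r0:Add3,r1:4,r2:21,r3:Mul1,r4:3,r5:Add2
c12: stall | r0:Add3,r1:4,r2:21,r3:Mul1,r4:3,r5:Add2
c13: CDB Mul1=16; stall | r0:Add3,r1:4,r2:21,r3:16,r4:3,r5:Add2
c14: CDB Add3=-1; issue ADD r3<-Add3 | r0:-1,r1:4,r2:21,r3:Add3,r4:3,r5:Add2
c15: CDB Mul2=147 | r0:-1,r1:4,r2:21,r3:Add3,r4:3,r5:Add2
c16: CDB Add1=5 | r0:-1,r1:4,r2:21,r3:Add3,r4:3,r5:Add2
c17: CDB Add2=12 | r0:-1,r1:4,r2:21,r3:Add3,r4:3,r5:12

STATUS = VALUE 12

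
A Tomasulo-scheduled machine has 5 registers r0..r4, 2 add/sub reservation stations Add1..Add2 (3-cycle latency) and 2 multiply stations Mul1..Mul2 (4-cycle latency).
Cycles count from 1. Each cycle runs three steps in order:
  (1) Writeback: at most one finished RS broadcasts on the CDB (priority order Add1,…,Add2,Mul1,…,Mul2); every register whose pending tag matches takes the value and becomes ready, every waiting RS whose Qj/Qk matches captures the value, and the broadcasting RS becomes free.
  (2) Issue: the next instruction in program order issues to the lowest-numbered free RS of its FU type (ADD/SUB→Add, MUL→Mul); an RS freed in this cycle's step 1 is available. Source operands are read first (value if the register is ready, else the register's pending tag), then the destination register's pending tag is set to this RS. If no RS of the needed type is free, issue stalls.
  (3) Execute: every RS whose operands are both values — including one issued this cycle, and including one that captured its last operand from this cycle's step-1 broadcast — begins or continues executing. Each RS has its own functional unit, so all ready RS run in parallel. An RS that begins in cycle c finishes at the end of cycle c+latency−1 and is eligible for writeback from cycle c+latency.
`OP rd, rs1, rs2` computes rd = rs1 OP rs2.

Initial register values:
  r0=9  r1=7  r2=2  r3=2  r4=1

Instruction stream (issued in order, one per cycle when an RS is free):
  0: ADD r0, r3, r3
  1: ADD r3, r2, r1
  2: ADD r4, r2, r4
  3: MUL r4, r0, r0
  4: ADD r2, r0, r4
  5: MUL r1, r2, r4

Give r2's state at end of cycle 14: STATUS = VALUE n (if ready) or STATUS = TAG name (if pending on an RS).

c1: issue ADD r0<-Add1 | r0:Add1,r1:7,r2:2,r3:2,r4:1
c2: issue ADD r3<-Add2 | r0:Add1,r1:7,r2:2,r3:Add2,r4:1
c3: stall | r0:Add1,r1:7,r2:2,r3:Add2,r4:1
c4: CDB Add1=4; issue ADD r4<-Add1 | r0:4,r1:7,r2:2,r3:Add2,r4:Add1
c5: CDB Add2=9; issue MUL r4<-Mul1 | r0:4,r1:7,r2:2,r3:9,r4:Mul1
c6: issue ADD r2<-Add2 | r0:4,r1:7,r2:Add2,r3:9,r4:Mul1
c7: CDB Add1=3; issue MUL r1<-Mul2 | r0:4,r1:Mul2,r2:Add2,r3:9,r4:Mul1
c8: - | r0:4,r1:Mul2,r2:Add2,r3:9,r4:Mul1
c9: CDB Mul1=16 | r0:4,r1:Mul2,r2:Add2,r3:9,r4:16
c10: - | r0:4,r1:Mul2,r2:Add2,r3:9,r4:16
c11: - | r0:4,r1:Mul2,r2:Add2,r3:9,r4:16
c12: CDB Add2=20 | r0:4,r1:Mul2,r2:20,r3:9,r4:16
c13: - | r0:4,r1:Mul2,r2:20,r3:9,r4:16
c14: - | r0:4,r1:Mul2,r2:20,r3:9,r4:16

STATUS = VALUE 20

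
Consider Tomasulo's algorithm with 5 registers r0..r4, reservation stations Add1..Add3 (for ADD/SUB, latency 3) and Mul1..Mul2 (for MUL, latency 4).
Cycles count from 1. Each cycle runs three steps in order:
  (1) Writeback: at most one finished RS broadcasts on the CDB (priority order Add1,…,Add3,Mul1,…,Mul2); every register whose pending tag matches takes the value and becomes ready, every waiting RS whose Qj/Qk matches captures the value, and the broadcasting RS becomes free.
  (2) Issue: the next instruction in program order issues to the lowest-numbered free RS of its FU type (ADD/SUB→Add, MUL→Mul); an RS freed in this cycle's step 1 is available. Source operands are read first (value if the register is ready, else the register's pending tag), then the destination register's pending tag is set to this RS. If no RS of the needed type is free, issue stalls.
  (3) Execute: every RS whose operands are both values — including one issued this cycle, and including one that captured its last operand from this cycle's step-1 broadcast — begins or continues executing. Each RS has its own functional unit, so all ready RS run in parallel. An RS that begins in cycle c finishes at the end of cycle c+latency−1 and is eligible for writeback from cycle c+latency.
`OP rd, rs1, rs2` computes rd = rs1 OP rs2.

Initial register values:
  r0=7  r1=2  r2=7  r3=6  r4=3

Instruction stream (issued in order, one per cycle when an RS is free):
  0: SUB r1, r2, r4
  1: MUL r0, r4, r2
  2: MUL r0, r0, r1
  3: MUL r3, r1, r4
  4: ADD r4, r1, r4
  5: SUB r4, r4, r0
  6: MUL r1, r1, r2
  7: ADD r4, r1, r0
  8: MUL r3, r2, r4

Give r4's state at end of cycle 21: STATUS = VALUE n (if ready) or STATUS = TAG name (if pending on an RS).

  c1: issue SUB r1<-Add1  regs: r0:7,r1:Add1,r2:7,r3:6,r4:3
  c2: issue MUL r0<-Mul1  regs: r0:Mul1,r1:Add1,r2:7,r3:6,r4:3
  c3: issue MUL r0<-Mul2  regs: r0:Mul2,r1:Add1,r2:7,r3:6,r4:3
  c4: CDB Add1=4; stall  regs: r0:Mul2,r1:4,r2:7,r3:6,r4:3
  c5: stall  regs: r0:Mul2,r1:4,r2:7,r3:6,r4:3
  c6: CDB Mul1=21; issue MUL r3<-Mul1  regs: r0:Mul2,r1:4,r2:7,r3:Mul1,r4:3
  c7: issue ADD r4<-Add1  regs: r0:Mul2,r1:4,r2:7,r3:Mul1,r4:Add1
  c8: issue SUB r4<-Add2  regs: r0:Mul2,r1:4,r2:7,r3:Mul1,r4:Add2
  c9: stall  regs: r0:Mul2,r1:4,r2:7,r3:Mul1,r4:Add2
  c10: CDB Add1=7; stall  regs: r0:Mul2,r1:4,r2:7,r3:Mul1,r4:Add2
  c11: CDB Mul1=12; issue MUL r1<-Mul1  regs: r0:Mul2,r1:Mul1,r2:7,r3:12,r4:Add2
  c12: CDB Mul2=84; issue ADD r4<-Add1  regs: r0:84,r1:Mul1,r2:7,r3:12,r4:Add1
  c13: issue MUL r3<-Mul2  regs: r0:84,r1:Mul1,r2:7,r3:Mul2,r4:Add1
  c14: -  regs: r0:84,r1:Mul1,r2:7,r3:Mul2,r4:Add1
  c15: CDB Add2=-77  regs: r0:84,r1:Mul1,r2:7,r3:Mul2,r4:Add1
  c16: CDB Mul1=28  regs: r0:84,r1:28,r2:7,r3:Mul2,r4:Add1
  c17: -  regs: r0:84,r1:28,r2:7,r3:Mul2,r4:Add1
  c18: -  regs: r0:84,r1:28,r2:7,r3:Mul2,r4:Add1
  c19: CDB Add1=112  regs: r0:84,r1:28,r2:7,r3:Mul2,r4:112
  c20: -  regs: r0:84,r1:28,r2:7,r3:Mul2,r4:112
  c21: -  regs: r0:84,r1:28,r2:7,r3:Mul2,r4:112

STATUS = VALUE 112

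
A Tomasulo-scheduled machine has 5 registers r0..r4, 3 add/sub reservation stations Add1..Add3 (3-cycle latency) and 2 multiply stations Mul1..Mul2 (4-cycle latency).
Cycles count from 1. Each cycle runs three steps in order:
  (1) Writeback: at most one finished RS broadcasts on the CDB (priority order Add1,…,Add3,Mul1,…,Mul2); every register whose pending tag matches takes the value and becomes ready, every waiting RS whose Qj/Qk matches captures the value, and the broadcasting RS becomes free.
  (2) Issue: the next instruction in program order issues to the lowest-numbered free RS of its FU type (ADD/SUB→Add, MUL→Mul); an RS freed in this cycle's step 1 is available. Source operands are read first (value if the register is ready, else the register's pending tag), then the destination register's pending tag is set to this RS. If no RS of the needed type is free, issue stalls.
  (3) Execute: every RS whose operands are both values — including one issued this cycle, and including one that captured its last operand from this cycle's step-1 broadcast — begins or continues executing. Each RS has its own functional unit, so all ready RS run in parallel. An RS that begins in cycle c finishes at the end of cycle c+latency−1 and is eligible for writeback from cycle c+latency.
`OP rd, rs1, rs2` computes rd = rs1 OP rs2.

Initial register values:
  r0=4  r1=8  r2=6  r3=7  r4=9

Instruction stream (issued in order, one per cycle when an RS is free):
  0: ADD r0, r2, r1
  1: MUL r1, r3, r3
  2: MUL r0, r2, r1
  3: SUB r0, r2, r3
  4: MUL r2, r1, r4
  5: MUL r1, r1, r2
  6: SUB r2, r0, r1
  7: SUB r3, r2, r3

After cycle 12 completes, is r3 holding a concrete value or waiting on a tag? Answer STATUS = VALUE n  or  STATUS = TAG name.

STATUS = TAG Add2

  c1: issue ADD r0<-Add1  regs: r0:Add1,r1:8,r2:6,r3:7,r4:9
  c2: issue MUL r1<-Mul1  regs: r0:Add1,r1:Mul1,r2:6,r3:7,r4:9
  c3: issue MUL r0<-Mul2  regs: r0:Mul2,r1:Mul1,r2:6,r3:7,r4:9
  c4: CDB Add1=14; issue SUB r0<-Add1  regs: r0:Add1,r1:Mul1,r2:6,r3:7,r4:9
  c5: stall  regs: r0:Add1,r1:Mul1,r2:6,r3:7,r4:9
  c6: CDB Mul1=49; issue MUL r2<-Mul1  regs: r0:Add1,r1:49,r2:Mul1,r3:7,r4:9
  c7: CDB Add1=-1; stall  regs: r0:-1,r1:49,r2:Mul1,r3:7,r4:9
  c8: stall  regs: r0:-1,r1:49,r2:Mul1,r3:7,r4:9
  c9: stall  regs: r0:-1,r1:49,r2:Mul1,r3:7,r4:9
  c10: CDB Mul1=441; issue MUL r1<-Mul1  regs: r0:-1,r1:Mul1,r2:441,r3:7,r4:9
  c11: CDB Mul2=294; issue SUB r2<-Add1  regs: r0:-1,r1:Mul1,r2:Add1,r3:7,r4:9
  c12: issue SUB r3<-Add2  regs: r0:-1,r1:Mul1,r2:Add1,r3:Add2,r4:9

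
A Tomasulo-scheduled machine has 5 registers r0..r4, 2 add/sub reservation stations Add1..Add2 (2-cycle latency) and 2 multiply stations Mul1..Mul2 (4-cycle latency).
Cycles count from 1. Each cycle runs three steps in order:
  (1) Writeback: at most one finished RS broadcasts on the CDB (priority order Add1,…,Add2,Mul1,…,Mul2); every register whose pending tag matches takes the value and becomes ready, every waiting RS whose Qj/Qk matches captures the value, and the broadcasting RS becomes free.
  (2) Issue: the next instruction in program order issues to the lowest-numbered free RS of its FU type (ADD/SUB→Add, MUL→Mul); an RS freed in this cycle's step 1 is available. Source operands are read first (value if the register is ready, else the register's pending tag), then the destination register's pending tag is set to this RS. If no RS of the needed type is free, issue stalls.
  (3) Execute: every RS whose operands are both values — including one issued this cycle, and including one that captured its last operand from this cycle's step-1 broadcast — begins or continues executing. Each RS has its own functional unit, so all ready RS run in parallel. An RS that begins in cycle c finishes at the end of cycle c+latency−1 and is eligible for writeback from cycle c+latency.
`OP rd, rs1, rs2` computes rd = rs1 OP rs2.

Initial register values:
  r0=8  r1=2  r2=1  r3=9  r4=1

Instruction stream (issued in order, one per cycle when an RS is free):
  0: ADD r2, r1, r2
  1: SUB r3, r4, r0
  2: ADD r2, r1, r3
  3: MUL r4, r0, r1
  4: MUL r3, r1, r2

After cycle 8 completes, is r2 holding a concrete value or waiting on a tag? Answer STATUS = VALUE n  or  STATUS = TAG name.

cycle 1: issue ADD r2<-Add1 // r0:8,r1:2,r2:Add1,r3:9,r4:1
cycle 2: issue SUB r3<-Add2 // r0:8,r1:2,r2:Add1,r3:Add2,r4:1
cycle 3: CDB Add1=3; issue ADD r2<-Add1 // r0:8,r1:2,r2:Add1,r3:Add2,r4:1
cycle 4: CDB Add2=-7; issue MUL r4<-Mul1 // r0:8,r1:2,r2:Add1,r3:-7,r4:Mul1
cycle 5: issue MUL r3<-Mul2 // r0:8,r1:2,r2:Add1,r3:Mul2,r4:Mul1
cycle 6: CDB Add1=-5 // r0:8,r1:2,r2:-5,r3:Mul2,r4:Mul1
cycle 7: - // r0:8,r1:2,r2:-5,r3:Mul2,r4:Mul1
cycle 8: CDB Mul1=16 // r0:8,r1:2,r2:-5,r3:Mul2,r4:16

STATUS = VALUE -5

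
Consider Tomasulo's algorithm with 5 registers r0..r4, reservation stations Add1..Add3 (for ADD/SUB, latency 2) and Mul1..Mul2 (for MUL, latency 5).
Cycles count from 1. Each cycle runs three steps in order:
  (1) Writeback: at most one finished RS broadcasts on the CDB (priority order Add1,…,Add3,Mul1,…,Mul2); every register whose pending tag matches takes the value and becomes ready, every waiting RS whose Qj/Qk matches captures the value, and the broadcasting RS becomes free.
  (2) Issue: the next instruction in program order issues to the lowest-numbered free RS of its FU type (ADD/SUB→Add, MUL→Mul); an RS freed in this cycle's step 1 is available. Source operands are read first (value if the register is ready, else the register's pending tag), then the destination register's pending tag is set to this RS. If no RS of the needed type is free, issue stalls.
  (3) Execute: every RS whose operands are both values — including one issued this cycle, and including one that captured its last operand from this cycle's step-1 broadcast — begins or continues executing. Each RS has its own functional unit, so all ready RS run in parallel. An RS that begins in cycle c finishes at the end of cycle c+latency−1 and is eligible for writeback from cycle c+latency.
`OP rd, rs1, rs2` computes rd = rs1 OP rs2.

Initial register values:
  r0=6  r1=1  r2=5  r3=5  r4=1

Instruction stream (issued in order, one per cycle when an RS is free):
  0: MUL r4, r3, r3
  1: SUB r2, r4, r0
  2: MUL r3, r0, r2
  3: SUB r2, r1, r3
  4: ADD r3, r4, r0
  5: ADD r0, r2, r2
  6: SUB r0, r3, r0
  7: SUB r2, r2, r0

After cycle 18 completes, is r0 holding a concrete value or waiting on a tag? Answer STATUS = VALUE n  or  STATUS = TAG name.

STATUS = TAG Add3

c1: issue MUL r4<-Mul1 | r0:6,r1:1,r2:5,r3:5,r4:Mul1
c2: issue SUB r2<-Add1 | r0:6,r1:1,r2:Add1,r3:5,r4:Mul1
c3: issue MUL r3<-Mul2 | r0:6,r1:1,r2:Add1,r3:Mul2,r4:Mul1
c4: issue SUB r2<-Add2 | r0:6,r1:1,r2:Add2,r3:Mul2,r4:Mul1
c5: issue ADD r3<-Add3 | r0:6,r1:1,r2:Add2,r3:Add3,r4:Mul1
c6: CDB Mul1=25; stall | r0:6,r1:1,r2:Add2,r3:Add3,r4:25
c7: stall | r0:6,r1:1,r2:Add2,r3:Add3,r4:25
c8: CDB Add1=19; issue ADD r0<-Add1 | r0:Add1,r1:1,r2:Add2,r3:Add3,r4:25
c9: CDB Add3=31; issue SUB r0<-Add3 | r0:Add3,r1:1,r2:Add2,r3:31,r4:25
c10: stall | r0:Add3,r1:1,r2:Add2,r3:31,r4:25
c11: stall | r0:Add3,r1:1,r2:Add2,r3:31,r4:25
c12: stall | r0:Add3,r1:1,r2:Add2,r3:31,r4:25
c13: CDB Mul2=114; stall | r0:Add3,r1:1,r2:Add2,r3:31,r4:25
c14: stall | r0:Add3,r1:1,r2:Add2,r3:31,r4:25
c15: CDB Add2=-113; issue SUB r2<-Add2 | r0:Add3,r1:1,r2:Add2,r3:31,r4:25
c16: - | r0:Add3,r1:1,r2:Add2,r3:31,r4:25
c17: CDB Add1=-226 | r0:Add3,r1:1,r2:Add2,r3:31,r4:25
c18: - | r0:Add3,r1:1,r2:Add2,r3:31,r4:25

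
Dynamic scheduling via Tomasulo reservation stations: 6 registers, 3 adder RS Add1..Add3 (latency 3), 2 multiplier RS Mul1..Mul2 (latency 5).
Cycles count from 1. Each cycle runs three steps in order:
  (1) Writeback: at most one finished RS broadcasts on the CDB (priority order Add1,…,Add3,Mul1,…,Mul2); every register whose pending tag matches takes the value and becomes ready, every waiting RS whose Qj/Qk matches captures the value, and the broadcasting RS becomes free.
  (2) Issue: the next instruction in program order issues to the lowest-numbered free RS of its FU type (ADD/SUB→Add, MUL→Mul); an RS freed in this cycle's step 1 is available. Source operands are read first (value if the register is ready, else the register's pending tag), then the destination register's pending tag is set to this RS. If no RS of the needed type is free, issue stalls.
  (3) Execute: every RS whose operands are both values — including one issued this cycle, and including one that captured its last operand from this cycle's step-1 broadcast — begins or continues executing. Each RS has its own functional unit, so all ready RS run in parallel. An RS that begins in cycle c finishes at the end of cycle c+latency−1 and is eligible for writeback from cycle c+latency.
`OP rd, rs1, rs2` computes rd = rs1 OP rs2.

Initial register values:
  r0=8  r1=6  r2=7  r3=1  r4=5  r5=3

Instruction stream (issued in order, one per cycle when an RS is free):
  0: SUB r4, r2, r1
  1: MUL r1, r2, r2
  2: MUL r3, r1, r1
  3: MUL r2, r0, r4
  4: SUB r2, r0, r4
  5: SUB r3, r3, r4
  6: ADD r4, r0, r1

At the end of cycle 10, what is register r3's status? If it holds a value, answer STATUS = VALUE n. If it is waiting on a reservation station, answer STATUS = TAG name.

  c1: issue SUB r4<-Add1  regs: r0:8,r1:6,r2:7,r3:1,r4:Add1,r5:3
  c2: issue MUL r1<-Mul1  regs: r0:8,r1:Mul1,r2:7,r3:1,r4:Add1,r5:3
  c3: issue MUL r3<-Mul2  regs: r0:8,r1:Mul1,r2:7,r3:Mul2,r4:Add1,r5:3
  c4: CDB Add1=1; stall  regs: r0:8,r1:Mul1,r2:7,r3:Mul2,r4:1,r5:3
  c5: stall  regs: r0:8,r1:Mul1,r2:7,r3:Mul2,r4:1,r5:3
  c6: stall  regs: r0:8,r1:Mul1,r2:7,r3:Mul2,r4:1,r5:3
  c7: CDB Mul1=49; issue MUL r2<-Mul1  regs: r0:8,r1:49,r2:Mul1,r3:Mul2,r4:1,r5:3
  c8: issue SUB r2<-Add1  regs: r0:8,r1:49,r2:Add1,r3:Mul2,r4:1,r5:3
  c9: issue SUB r3<-Add2  regs: r0:8,r1:49,r2:Add1,r3:Add2,r4:1,r5:3
  c10: issue ADD r4<-Add3  regs: r0:8,r1:49,r2:Add1,r3:Add2,r4:Add3,r5:3

STATUS = TAG Add2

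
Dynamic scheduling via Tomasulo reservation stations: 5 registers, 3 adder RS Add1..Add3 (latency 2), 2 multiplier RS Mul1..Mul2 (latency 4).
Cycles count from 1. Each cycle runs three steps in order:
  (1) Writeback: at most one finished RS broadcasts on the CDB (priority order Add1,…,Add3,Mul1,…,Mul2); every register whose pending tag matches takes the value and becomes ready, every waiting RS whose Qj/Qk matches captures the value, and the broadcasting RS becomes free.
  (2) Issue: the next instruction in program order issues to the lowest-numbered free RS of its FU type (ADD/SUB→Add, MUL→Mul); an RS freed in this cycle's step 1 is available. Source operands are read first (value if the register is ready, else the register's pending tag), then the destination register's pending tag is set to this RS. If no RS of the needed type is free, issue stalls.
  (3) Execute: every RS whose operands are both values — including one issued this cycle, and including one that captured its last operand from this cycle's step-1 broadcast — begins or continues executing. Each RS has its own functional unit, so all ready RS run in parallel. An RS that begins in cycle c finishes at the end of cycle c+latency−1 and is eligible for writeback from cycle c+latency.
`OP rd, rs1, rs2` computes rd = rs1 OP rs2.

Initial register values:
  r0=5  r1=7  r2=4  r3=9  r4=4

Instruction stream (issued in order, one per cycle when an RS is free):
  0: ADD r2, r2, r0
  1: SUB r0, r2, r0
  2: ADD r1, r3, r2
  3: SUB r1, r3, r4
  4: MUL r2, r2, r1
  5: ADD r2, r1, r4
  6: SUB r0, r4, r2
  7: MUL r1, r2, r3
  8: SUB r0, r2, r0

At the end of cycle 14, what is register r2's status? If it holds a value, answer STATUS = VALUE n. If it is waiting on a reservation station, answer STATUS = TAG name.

  c1: issue ADD r2<-Add1  regs: r0:5,r1:7,r2:Add1,r3:9,r4:4
  c2: issue SUB r0<-Add2  regs: r0:Add2,r1:7,r2:Add1,r3:9,r4:4
  c3: CDB Add1=9; issue ADD r1<-Add1  regs: r0:Add2,r1:Add1,r2:9,r3:9,r4:4
  c4: issue SUB r1<-Add3  regs: r0:Add2,r1:Add3,r2:9,r3:9,r4:4
  c5: CDB Add1=18; issue MUL r2<-Mul1  regs: r0:Add2,r1:Add3,r2:Mul1,r3:9,r4:4
  c6: CDB Add2=4; issue ADD r2<-Add1  regs: r0:4,r1:Add3,r2:Add1,r3:9,r4:4
  c7: CDB Add3=5; issue SUB r0<-Add2  regs: r0:Add2,r1:5,r2:Add1,r3:9,r4:4
  c8: issue MUL r1<-Mul2  regs: r0:Add2,r1:Mul2,r2:Add1,r3:9,r4:4
  c9: CDB Add1=9; issue SUB r0<-Add1  regs: r0:Add1,r1:Mul2,r2:9,r3:9,r4:4
  c10: -  regs: r0:Add1,r1:Mul2,r2:9,r3:9,r4:4
  c11: CDB Add2=-5  regs: r0:Add1,r1:Mul2,r2:9,r3:9,r4:4
  c12: CDB Mul1=45  regs: r0:Add1,r1:Mul2,r2:9,r3:9,r4:4
  c13: CDB Add1=14  regs: r0:14,r1:Mul2,r2:9,r3:9,r4:4
  c14: CDB Mul2=81  regs: r0:14,r1:81,r2:9,r3:9,r4:4

STATUS = VALUE 9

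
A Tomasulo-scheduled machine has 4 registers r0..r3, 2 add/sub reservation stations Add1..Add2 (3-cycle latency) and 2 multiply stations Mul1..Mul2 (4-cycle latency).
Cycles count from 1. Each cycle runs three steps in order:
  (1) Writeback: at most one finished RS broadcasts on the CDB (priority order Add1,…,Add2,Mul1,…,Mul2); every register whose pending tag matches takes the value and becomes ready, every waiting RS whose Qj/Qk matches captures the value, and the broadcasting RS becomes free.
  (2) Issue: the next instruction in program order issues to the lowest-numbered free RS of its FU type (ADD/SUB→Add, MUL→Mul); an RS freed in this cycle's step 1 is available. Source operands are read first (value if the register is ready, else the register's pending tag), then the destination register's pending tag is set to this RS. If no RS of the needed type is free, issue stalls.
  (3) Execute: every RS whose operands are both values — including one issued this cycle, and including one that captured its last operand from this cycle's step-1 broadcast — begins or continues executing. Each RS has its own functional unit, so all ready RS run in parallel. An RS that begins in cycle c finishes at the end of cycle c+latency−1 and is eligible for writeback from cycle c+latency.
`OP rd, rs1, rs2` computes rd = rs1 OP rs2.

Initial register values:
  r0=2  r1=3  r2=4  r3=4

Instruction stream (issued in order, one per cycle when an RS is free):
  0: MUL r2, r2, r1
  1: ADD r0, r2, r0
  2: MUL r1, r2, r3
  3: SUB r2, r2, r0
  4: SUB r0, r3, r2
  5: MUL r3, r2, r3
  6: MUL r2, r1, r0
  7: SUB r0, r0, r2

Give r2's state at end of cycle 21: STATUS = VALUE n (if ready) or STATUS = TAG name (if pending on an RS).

STATUS = VALUE 288

c1: issue MUL r2<-Mul1 | r0:2,r1:3,r2:Mul1,r3:4
c2: issue ADD r0<-Add1 | r0:Add1,r1:3,r2:Mul1,r3:4
c3: issue MUL r1<-Mul2 | r0:Add1,r1:Mul2,r2:Mul1,r3:4
c4: issue SUB r2<-Add2 | r0:Add1,r1:Mul2,r2:Add2,r3:4
c5: CDB Mul1=12; stall | r0:Add1,r1:Mul2,r2:Add2,r3:4
c6: stall | r0:Add1,r1:Mul2,r2:Add2,r3:4
c7: stall | r0:Add1,r1:Mul2,r2:Add2,r3:4
c8: CDB Add1=14; issue SUB r0<-Add1 | r0:Add1,r1:Mul2,r2:Add2,r3:4
c9: CDB Mul2=48; issue MUL r3<-Mul1 | r0:Add1,r1:48,r2:Add2,r3:Mul1
c10: issue MUL r2<-Mul2 | r0:Add1,r1:48,r2:Mul2,r3:Mul1
c11: CDB Add2=-2; issue SUB r0<-Add2 | r0:Add2,r1:48,r2:Mul2,r3:Mul1
c12: - | r0:Add2,r1:48,r2:Mul2,r3:Mul1
c13: - | r0:Add2,r1:48,r2:Mul2,r3:Mul1
c14: CDB Add1=6 | r0:Add2,r1:48,r2:Mul2,r3:Mul1
c15: CDB Mul1=-8 | r0:Add2,r1:48,r2:Mul2,r3:-8
c16: - | r0:Add2,r1:48,r2:Mul2,r3:-8
c17: - | r0:Add2,r1:48,r2:Mul2,r3:-8
c18: CDB Mul2=288 | r0:Add2,r1:48,r2:288,r3:-8
c19: - | r0:Add2,r1:48,r2:288,r3:-8
c20: - | r0:Add2,r1:48,r2:288,r3:-8
c21: CDB Add2=-282 | r0:-282,r1:48,r2:288,r3:-8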